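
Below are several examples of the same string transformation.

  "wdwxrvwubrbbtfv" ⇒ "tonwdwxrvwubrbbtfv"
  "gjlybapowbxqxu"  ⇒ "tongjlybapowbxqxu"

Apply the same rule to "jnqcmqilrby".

tonjnqcmqilrby

Rule — prepend "ton".
For "jnqcmqilrby" the result is "tonjnqcmqilrby".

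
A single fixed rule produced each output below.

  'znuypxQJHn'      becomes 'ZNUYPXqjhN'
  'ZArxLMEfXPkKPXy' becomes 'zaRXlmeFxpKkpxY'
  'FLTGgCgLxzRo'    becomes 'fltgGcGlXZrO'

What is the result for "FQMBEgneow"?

The pattern: flip the case of every letter.
Applying that to "FQMBEgneow" gives "fqmbeGNEOW".

fqmbeGNEOW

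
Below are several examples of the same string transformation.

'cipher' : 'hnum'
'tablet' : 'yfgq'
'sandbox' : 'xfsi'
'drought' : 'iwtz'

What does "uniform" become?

Looking at the pairs, the operation is to shift every letter 5 places forward in the alphabet (wrapping around), then keep only the first 4 characters.
Working it through for "uniform": intermediate "zsnktwr", final "zsnk".

zsnk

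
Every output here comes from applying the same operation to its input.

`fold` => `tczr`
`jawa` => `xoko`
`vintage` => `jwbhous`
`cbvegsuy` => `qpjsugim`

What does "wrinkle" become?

kfwbyzs

Looking at the pairs, the operation is to shift every letter 12 places backward in the alphabet (wrapping around).
So "wrinkle" becomes "kfwbyzs".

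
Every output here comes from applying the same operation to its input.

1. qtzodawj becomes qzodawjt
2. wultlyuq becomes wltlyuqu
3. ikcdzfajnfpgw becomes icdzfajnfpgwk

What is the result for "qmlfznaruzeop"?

qlfznaruzeopm

The pattern: move the first character to the end, then swap the first and last characters.
"qmlfznaruzeop" → "mlfznaruzeopq" → "qlfznaruzeopm".
(Check on "wultlyuq": → "ultlyuqw" → "wltlyuqu" ✓)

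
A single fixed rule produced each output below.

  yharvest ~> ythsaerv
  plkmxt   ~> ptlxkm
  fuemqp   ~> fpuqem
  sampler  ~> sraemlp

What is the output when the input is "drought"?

dtrhogu

The transformation: take characters alternately from the front and the back (1st, last, 2nd, 2nd-last, ...).
So "drought" becomes "dtrhogu".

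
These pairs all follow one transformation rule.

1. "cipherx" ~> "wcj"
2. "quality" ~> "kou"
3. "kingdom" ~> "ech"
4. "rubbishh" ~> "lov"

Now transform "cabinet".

Rule — shift every letter 6 places backward in the alphabet (wrapping around), then keep only the first 3 characters.
Working it through for "cabinet": intermediate "wuvchyn", final "wuv".

wuv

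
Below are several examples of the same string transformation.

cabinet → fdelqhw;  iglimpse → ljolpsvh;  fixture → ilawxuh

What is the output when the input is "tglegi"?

wjohjl

The transformation: shift every letter 3 places forward in the alphabet (wrapping around).
"tglegi" → "wjohjl".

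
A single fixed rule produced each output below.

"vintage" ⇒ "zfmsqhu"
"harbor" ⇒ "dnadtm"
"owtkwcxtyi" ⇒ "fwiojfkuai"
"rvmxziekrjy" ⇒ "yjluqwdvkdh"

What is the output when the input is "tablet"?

nxqffm

In each case the input is transformed by: shift every letter 12 places forward in the alphabet (wrapping around), then move the first 2 characters to the end (rotate left by 2).
On "tablet": the first step gives "fmnxqf", and the second then gives "nxqffm".
(Check on "harbor": → "tmdnad" → "dnadtm" ✓)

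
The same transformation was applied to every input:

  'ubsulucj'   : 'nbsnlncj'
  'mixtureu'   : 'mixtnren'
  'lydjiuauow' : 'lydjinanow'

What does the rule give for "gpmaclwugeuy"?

The pattern: replace every "u" with "n".
Applying that to "gpmaclwugeuy" gives "gpmaclwngeny".

gpmaclwngeny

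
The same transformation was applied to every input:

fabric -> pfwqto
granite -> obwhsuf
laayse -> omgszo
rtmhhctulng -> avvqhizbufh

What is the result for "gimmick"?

In each case the input is transformed by: shift every letter 12 places backward in the alphabet (wrapping around), then move the first 2 characters to the end (rotate left by 2).
Starting from "gimmick": after the first operation, "uwaawqy"; after the second, "aawqyuw".

aawqyuw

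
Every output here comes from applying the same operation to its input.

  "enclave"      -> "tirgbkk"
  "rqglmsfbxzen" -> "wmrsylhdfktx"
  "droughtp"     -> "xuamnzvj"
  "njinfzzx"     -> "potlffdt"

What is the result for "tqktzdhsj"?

wqzfjnypz

The transformation: move the first character to the end, then shift every letter 6 places forward in the alphabet (wrapping around).
On "tqktzdhsj": the first step gives "qktzdhsjt", and the second then gives "wqzfjnypz".
(Check on "rqglmsfbxzen": → "qglmsfbxzenr" → "wmrsylhdfktx" ✓)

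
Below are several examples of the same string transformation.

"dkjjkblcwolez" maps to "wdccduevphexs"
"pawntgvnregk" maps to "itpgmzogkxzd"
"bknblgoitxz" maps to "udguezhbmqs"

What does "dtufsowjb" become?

Each output is the input with this applied: shift every letter 7 places backward in the alphabet (wrapping around).
"dtufsowjb" → "wmnylhpcu".

wmnylhpcu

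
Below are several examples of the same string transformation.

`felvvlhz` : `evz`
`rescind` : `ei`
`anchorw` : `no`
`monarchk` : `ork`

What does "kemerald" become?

What's happening: keep one character in every 3, starting at position 2 (positions 2nd, 5th, 8th, ...).
For "kemerald" the result is "erd".

erd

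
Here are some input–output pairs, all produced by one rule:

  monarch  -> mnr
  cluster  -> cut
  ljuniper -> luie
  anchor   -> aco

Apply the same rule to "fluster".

The pattern: delete the last character, then keep every other character starting from the first (positions 1st, 3rd, 5th, ...).
On "fluster": the first step gives "fluste", and the second then gives "fut".

fut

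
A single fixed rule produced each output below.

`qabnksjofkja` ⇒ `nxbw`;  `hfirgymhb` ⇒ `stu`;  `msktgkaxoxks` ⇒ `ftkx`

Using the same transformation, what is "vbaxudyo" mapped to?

The pattern: shift every letter 13 places forward in the alphabet (wrapping around) — i.e. ROT13, then keep one character in every 3, starting at position 2 (positions 2nd, 5th, 8th, ...).
For "vbaxudyo", step one produces "ionkhqlb"; step two turns that into "ohb".

ohb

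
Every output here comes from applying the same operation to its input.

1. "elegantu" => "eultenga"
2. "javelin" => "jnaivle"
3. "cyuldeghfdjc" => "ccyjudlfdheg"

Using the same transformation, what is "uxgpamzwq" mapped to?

Looking at the pairs, the operation is to take characters alternately from the front and the back (1st, last, 2nd, 2nd-last, ...).
For "uxgpamzwq" the result is "uqxwgzpma".

uqxwgzpma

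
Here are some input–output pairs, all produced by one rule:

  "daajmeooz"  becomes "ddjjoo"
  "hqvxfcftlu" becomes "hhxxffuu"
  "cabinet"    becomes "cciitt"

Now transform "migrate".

Looking at the pairs, the operation is to keep one character in every 3, starting at position 1 (positions 1st, 4th, 7th, ...), then double every character.
Applying both steps to "migrate": "mre", then "mmrree".

mmrree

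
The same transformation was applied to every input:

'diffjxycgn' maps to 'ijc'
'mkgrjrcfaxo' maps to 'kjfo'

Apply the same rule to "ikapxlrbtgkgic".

kxbkc

In each case the input is transformed by: keep one character in every 3, starting at position 2 (positions 2nd, 5th, 8th, ...).
Applying that to "ikapxlrbtgkgic" gives "kxbkc".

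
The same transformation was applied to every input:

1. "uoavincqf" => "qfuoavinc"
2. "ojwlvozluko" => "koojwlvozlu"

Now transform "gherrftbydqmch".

Each output is the input with this applied: move the last 2 characters to the front (rotate right by 2).
So "gherrftbydqmch" becomes "chgherrftbydqm".

chgherrftbydqm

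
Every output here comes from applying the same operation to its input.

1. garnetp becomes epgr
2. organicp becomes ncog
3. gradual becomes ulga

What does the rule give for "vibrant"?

atvb

Looking at the pairs, the operation is to keep every other character starting from the first (positions 1st, 3rd, 5th, ...), then swap the front and back halves of the string.
Starting from "vibrant": after the first operation, "vbat"; after the second, "atvb".
(Check on "organicp": → "ognc" → "ncog" ✓)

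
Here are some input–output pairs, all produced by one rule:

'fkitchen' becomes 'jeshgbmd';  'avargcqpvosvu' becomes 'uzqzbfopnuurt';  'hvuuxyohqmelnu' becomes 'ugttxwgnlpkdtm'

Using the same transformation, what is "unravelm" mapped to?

mtzqdulk

The pattern: swap each adjacent pair of characters (1↔2, 3↔4, ...), then shift every letter 1 place backward in the alphabet (wrapping around).
For "unravelm", step one produces "nuarevml"; step two turns that into "mtzqdulk".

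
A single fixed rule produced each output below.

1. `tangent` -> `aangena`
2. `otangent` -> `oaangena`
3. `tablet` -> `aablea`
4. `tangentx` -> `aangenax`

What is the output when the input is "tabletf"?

The pattern: replace every "t" with "a".
Applying that to "tabletf" gives "aableaf".

aableaf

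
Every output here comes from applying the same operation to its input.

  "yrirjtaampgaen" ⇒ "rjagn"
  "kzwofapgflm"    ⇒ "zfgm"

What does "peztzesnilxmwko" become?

What's happening: keep one character in every 3, starting at position 2 (positions 2nd, 5th, 8th, ...).
So "peztzesnilxmwko" becomes "eznxk".

eznxk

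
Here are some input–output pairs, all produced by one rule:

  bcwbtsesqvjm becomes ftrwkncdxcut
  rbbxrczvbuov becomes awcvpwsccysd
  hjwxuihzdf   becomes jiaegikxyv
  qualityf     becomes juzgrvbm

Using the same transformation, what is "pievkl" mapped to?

The rule is to swap the front and back halves of the string, then shift every letter 1 place forward in the alphabet (wrapping around).
For "pievkl", step one produces "vklpie"; step two turns that into "wlmqjf".

wlmqjf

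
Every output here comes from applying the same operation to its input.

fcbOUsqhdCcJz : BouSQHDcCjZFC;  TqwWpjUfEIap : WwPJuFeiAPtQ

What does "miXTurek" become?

The rule is to move the first 2 characters to the end (rotate left by 2), then flip the case of every letter.
Working it through for "miXTurek": intermediate "XTurekmi", final "xtUREKMI".

xtUREKMI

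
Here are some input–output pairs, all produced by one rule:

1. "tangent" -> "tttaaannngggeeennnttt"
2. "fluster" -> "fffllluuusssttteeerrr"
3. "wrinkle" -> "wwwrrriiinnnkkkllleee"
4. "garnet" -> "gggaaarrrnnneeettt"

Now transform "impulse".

iiimmmpppuuulllssseee

What's happening: repeat every character 3 times.
"impulse" → "iiimmmpppuuulllssseee".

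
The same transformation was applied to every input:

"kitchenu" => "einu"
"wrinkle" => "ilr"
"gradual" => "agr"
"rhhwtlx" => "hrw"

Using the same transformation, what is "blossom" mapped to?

los

The transformation: sort the characters into alphabetical order, then keep every other character starting from the second (positions 2nd, 4th, 6th, ...).
Working it through for "blossom": intermediate "blmooss", final "los".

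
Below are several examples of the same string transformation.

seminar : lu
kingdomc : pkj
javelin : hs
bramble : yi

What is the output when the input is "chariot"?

The transformation: shift every letter 7 places forward in the alphabet (wrapping around), then keep one character in every 3, starting at position 2 (positions 2nd, 5th, 8th, ...).
On "chariot": the first step gives "johypva", and the second then gives "op".

op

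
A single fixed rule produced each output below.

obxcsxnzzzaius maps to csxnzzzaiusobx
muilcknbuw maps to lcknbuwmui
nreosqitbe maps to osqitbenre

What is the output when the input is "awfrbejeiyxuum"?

rbejeiyxuumawf

Rule — move the first 3 characters to the end (rotate left by 3).
Applying that to "awfrbejeiyxuum" gives "rbejeiyxuumawf".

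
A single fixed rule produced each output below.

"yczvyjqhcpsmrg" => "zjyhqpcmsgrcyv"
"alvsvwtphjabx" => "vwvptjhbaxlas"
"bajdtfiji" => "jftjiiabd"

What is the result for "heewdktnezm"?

ekdntzemehw

Rule — swap each adjacent pair of characters (1↔2, 3↔4, ...), then move the first 3 characters to the end (rotate left by 3).
Starting from "heewdktnezm": after the first operation, "ehwekdntzem"; after the second, "ekdntzemehw".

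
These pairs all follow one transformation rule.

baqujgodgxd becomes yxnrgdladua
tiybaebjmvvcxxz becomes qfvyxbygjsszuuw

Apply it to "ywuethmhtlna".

vtrbqejeqikx

The transformation: shift every letter 3 places backward in the alphabet (wrapping around).
On "ywuethmhtlna" that produces "vtrbqejeqikx".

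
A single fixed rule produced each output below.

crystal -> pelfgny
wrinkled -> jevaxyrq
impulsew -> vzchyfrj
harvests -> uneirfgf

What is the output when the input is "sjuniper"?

The pattern: shift every letter 13 places forward in the alphabet (wrapping around) — i.e. ROT13.
Applying that to "sjuniper" gives "fwhavcre".

fwhavcre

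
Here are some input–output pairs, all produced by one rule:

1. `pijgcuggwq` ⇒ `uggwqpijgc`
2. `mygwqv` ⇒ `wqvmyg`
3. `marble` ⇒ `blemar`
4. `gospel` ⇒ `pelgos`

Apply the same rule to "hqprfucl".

Rule — swap the front and back halves of the string.
On "hqprfucl" that produces "fuclhqpr".

fuclhqpr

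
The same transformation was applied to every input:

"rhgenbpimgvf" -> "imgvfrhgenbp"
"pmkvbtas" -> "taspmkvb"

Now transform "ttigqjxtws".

xtwsttigqj

In each case the input is transformed by: swap the front and back halves of the string, then move the first character to the end.
Starting from "ttigqjxtws": after the first operation, "jxtwsttigq"; after the second, "xtwsttigqj".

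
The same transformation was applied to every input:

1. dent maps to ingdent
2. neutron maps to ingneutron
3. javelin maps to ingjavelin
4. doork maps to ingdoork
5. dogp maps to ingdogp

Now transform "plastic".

ingplastic

In each case the input is transformed by: prepend "ing".
Applying that to "plastic" gives "ingplastic".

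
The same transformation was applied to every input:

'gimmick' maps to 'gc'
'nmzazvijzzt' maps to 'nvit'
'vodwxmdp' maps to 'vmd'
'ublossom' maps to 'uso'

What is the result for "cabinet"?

ce

What's happening: swap each adjacent pair of characters (1↔2, 3↔4, ...), then keep one character in every 3, starting at position 2 (positions 2nd, 5th, 8th, ...).
Working it through for "cabinet": intermediate "acibent", final "ce".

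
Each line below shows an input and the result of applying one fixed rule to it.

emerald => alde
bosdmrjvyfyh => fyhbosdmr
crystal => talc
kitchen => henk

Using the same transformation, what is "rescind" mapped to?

indr

The transformation: move the last 3 characters to the front (rotate right by 3), then delete the last 3 characters.
Applying both steps to "rescind": "indresc", then "indr".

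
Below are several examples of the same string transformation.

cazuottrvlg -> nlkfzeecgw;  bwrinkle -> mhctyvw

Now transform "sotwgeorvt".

Looking at the pairs, the operation is to shift every letter 11 places forward in the alphabet (wrapping around), then delete the last character.
On "sotwgeorvt": the first step gives "dzehrpzcge", and the second then gives "dzehrpzcg".

dzehrpzcg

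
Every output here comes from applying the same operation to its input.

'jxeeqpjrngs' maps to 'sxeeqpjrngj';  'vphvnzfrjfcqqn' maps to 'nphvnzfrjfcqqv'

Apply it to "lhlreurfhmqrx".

xhlreurfhmqrl

The transformation: swap the first and last characters.
On "lhlreurfhmqrx" that produces "xhlreurfhmqrl".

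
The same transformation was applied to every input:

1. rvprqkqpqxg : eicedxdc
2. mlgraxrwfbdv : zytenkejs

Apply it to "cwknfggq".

pjxas

What's happening: delete the last 3 characters, then shift every letter 13 places forward in the alphabet (wrapping around) — i.e. ROT13.
Applying both steps to "cwknfggq": "cwknf", then "pjxas".
(Check on "mlgraxrwfbdv": → "mlgraxrwf" → "zytenkejs" ✓)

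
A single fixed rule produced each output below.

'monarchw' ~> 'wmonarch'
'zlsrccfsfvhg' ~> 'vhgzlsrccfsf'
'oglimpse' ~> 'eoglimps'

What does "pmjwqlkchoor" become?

oorpmjwqlkch

The transformation: swap the front and back halves of the string, then move the first 3 characters to the end (rotate left by 3).
Starting from "pmjwqlkchoor": after the first operation, "kchoorpmjwql"; after the second, "oorpmjwqlkch".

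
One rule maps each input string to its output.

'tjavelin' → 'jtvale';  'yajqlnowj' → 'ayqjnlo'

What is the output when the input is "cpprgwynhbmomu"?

pcrpwgnybhom

The rule is to delete the last 2 characters, then swap each adjacent pair of characters (1↔2, 3↔4, ...).
"cpprgwynhbmomu" → "cpprgwynhbmo" → "pcrpwgnybhom".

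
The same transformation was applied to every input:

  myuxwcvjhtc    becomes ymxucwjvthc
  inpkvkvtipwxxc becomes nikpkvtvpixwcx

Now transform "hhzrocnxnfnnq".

hhrzcoxnfnnnq

The transformation: swap each adjacent pair of characters (1↔2, 3↔4, ...).
On "hhzrocnxnfnnq" that produces "hhrzcoxnfnnnq".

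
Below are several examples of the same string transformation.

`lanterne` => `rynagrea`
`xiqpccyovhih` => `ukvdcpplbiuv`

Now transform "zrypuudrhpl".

ymelchhqeuc

The pattern: shift every letter 13 places forward in the alphabet (wrapping around) — i.e. ROT13, then move the last character to the front.
Applying both steps to "zrypuudrhpl": "melchhqeucy", then "ymelchhqeuc".
(Check on "xiqpccyovhih": → "kvdcpplbiuvu" → "ukvdcpplbiuv" ✓)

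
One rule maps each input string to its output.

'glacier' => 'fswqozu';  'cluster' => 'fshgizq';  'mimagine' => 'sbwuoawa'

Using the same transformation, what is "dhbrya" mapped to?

omfpvr

Rule — shift every letter 12 places backward in the alphabet (wrapping around), then reverse the string.
On "dhbrya": the first step gives "rvpfmo", and the second then gives "omfpvr".
(Check on "glacier": → "uzoqwsf" → "fswqozu" ✓)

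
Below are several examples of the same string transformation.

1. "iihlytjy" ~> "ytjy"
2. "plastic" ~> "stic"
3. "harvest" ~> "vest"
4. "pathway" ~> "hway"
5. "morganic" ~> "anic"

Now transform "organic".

What's happening: keep only the last 4 characters.
Applying that to "organic" gives "anic".

anic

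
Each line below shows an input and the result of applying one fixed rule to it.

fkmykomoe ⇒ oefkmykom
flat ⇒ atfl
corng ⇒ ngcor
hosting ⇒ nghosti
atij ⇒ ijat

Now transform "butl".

The transformation: move the last 2 characters to the front (rotate right by 2).
Doing the same to "butl": "tlbu".

tlbu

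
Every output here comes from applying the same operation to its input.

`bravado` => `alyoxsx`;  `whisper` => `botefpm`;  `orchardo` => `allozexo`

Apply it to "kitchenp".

Looking at the pairs, the operation is to move the last 2 characters to the front (rotate right by 2), then shift every letter 3 places backward in the alphabet (wrapping around).
Working it through for "kitchenp": intermediate "npkitche", final "kmhfqzeb".

kmhfqzeb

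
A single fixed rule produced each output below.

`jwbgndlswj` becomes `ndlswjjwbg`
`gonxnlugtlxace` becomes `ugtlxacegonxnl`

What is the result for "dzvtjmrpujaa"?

mrpujaadzvtj

Rule — swap the front and back halves of the string, then move the last character to the front.
On "dzvtjmrpujaa": the first step gives "rpujaadzvtjm", and the second then gives "mrpujaadzvtj".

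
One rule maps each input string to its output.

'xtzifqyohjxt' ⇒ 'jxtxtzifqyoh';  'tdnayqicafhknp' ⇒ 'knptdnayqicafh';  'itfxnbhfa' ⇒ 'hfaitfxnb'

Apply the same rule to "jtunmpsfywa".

ywajtunmpsf

Each output is the input with this applied: move the last 3 characters to the front (rotate right by 3).
On "jtunmpsfywa" that produces "ywajtunmpsf".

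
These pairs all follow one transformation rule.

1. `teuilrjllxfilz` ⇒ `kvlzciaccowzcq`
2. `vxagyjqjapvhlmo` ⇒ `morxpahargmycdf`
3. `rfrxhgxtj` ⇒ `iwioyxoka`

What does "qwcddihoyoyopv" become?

hntuuzyfpfpfgm

Rule — shift every letter 9 places backward in the alphabet (wrapping around).
So "qwcddihoyoyopv" becomes "hntuuzyfpfpfgm".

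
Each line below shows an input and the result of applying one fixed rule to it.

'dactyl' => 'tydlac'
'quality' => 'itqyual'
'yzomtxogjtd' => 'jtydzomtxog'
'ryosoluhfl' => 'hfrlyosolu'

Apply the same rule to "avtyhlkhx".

What's happening: swap the first and last characters, then move the last 3 characters to the front (rotate right by 3).
On "avtyhlkhx": the first step gives "xvtyhlkha", and the second then gives "khaxvtyhl".

khaxvtyhl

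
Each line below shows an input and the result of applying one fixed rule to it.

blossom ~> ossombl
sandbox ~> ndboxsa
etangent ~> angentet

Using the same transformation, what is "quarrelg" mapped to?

Each output is the input with this applied: move the first 2 characters to the end (rotate left by 2).
Doing the same to "quarrelg": "arrelgqu".

arrelgqu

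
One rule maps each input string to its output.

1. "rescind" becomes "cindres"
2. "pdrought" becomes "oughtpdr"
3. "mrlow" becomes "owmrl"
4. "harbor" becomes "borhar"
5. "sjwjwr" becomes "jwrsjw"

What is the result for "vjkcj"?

The transformation: move the first 3 characters to the end (rotate left by 3).
For "vjkcj" the result is "cjvjk".

cjvjk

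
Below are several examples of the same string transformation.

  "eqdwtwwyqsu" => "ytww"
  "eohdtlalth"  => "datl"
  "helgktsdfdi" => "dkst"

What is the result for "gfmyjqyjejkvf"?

eqjy

The rule is to take characters alternately from the front and the back (1st, last, 2nd, 2nd-last, ...), then keep only the last 4 characters.
Starting from "gfmyjqyjejkvf": after the first operation, "gffvmkyjjeqjy"; after the second, "eqjy".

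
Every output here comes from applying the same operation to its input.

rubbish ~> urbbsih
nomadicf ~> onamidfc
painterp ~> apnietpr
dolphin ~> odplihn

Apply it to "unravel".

Looking at the pairs, the operation is to swap each adjacent pair of characters (1↔2, 3↔4, ...).
"unravel" → "nuarevl".

nuarevl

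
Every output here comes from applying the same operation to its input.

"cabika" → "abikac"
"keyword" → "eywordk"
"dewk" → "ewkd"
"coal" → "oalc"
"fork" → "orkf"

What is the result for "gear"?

earg

In each case the input is transformed by: move the first character to the end.
On "gear" that produces "earg".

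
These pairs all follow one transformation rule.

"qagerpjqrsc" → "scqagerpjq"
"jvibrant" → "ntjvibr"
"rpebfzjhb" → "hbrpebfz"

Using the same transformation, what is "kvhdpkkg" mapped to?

kgkvhdp

The transformation: move the last 3 characters to the front (rotate right by 3), then delete the first character.
On "kvhdpkkg" that produces "kgkvhdp".
(Check on "rpebfzjhb": → "jhbrpebfz" → "hbrpebfz" ✓)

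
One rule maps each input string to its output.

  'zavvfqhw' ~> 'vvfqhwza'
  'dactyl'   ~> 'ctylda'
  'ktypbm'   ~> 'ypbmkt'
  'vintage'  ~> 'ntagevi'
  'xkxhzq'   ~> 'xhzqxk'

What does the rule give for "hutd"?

tdhu

The rule is to move the first 2 characters to the end (rotate left by 2).
"hutd" → "tdhu".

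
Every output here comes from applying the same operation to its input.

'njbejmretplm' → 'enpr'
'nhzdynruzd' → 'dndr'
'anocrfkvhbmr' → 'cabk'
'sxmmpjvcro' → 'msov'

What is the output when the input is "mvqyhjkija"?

ymak

The pattern: keep one character in every 3, starting at position 1 (positions 1st, 4th, 7th, ...), then swap each adjacent pair of characters (1↔2, 3↔4, ...).
Working it through for "mvqyhjkija": intermediate "myka", final "ymak".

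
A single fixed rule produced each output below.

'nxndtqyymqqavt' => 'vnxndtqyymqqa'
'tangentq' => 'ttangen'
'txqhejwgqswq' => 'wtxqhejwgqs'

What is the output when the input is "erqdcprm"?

rerqdcp

Rule — delete the last character, then move the last character to the front.
"erqdcprm" → "rerqdcp".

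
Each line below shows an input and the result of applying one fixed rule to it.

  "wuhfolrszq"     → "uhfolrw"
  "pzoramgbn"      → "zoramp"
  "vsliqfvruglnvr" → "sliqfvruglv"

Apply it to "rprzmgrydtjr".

przmgrydr

What's happening: delete the last 3 characters, then move the first character to the end.
Working it through for "rprzmgrydtjr": intermediate "rprzmgryd", final "przmgrydr".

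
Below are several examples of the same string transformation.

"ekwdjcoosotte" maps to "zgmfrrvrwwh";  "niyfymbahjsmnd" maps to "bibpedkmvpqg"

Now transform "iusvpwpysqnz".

vyszsbvtqc

Looking at the pairs, the operation is to shift every letter 3 places forward in the alphabet (wrapping around), then delete the first 2 characters.
"iusvpwpysqnz" → "lxvyszsbvtqc" → "vyszsbvtqc".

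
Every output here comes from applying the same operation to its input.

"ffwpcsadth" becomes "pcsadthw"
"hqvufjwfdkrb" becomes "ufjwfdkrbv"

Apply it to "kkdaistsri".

aistsrid

Looking at the pairs, the operation is to delete the first 2 characters, then move the first character to the end.
Applying both steps to "kkdaistsri": "daistsri", then "aistsrid".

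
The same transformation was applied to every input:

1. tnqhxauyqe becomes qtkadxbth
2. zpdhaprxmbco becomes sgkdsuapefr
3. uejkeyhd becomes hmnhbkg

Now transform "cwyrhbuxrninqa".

zbukexauqlqtd

The transformation: delete the first character, then shift every letter 3 places forward in the alphabet (wrapping around).
Applying both steps to "cwyrhbuxrninqa": "wyrhbuxrninqa", then "zbukexauqlqtd".
(Check on "zpdhaprxmbco": → "pdhaprxmbco" → "sgkdsuapefr" ✓)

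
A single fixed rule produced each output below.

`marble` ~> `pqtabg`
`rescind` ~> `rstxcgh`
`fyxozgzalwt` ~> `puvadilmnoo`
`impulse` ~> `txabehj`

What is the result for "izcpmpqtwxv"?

rxbeefiklmo

The rule is to sort the characters into alphabetical order, then shift every letter 11 places backward in the alphabet (wrapping around).
For "izcpmpqtwxv", step one produces "cimppqtvwxz"; step two turns that into "rxbeefiklmo".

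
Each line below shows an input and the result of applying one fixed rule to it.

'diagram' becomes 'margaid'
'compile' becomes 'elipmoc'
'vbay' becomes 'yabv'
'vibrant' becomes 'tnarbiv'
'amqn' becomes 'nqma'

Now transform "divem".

The transformation: reverse the string.
So "divem" becomes "mevid".

mevid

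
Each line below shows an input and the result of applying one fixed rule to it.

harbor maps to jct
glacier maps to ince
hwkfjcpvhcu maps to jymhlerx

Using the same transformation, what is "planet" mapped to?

rnc

The transformation: shift every letter 2 places forward in the alphabet (wrapping around), then delete the last 3 characters.
Starting from "planet": after the first operation, "rncpgv"; after the second, "rnc".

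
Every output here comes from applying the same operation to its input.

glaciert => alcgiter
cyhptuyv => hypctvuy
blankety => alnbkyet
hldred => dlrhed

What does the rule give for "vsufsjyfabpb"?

usfvsbjpybfa

Looking at the pairs, the operation is to move the first 2 characters to the end (rotate left by 2), then take characters alternately from the front and the back (1st, last, 2nd, 2nd-last, ...).
On "vsufsjyfabpb": the first step gives "ufsjyfabpbvs", and the second then gives "usfvsbjpybfa".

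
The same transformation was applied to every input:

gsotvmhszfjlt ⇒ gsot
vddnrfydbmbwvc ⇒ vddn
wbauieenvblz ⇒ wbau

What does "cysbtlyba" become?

Looking at the pairs, the operation is to keep only the first 4 characters.
Applying that to "cysbtlyba" gives "cysb".

cysb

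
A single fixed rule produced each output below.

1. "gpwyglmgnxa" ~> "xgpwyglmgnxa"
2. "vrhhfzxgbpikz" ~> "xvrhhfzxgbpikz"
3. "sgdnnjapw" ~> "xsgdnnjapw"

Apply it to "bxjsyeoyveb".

xbxjsyeoyveb

In each case the input is transformed by: prepend "x".
So "bxjsyeoyveb" becomes "xbxjsyeoyveb".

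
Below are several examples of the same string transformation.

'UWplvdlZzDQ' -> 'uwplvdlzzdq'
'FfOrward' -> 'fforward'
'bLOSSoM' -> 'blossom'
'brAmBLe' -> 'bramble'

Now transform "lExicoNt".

lexicont

Each output is the input with this applied: convert every letter to lowercase.
On "lExicoNt" that produces "lexicont".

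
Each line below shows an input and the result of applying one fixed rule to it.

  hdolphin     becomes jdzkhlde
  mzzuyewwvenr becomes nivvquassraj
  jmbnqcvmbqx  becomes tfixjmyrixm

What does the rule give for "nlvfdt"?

Rule — shift every letter 4 places backward in the alphabet (wrapping around), then move the last character to the front.
"nlvfdt" → "jhrbzp" → "pjhrbz".

pjhrbz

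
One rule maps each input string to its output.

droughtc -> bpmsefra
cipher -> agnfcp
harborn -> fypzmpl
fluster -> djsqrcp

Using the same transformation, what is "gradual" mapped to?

What's happening: shift every letter 2 places backward in the alphabet (wrapping around).
For "gradual" the result is "epybsyj".

epybsyj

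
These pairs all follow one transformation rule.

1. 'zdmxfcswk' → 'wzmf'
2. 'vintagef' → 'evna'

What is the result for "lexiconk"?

nlxc

Looking at the pairs, the operation is to move the last 3 characters to the front (rotate right by 3), then keep every other character starting from the second (positions 2nd, 4th, 6th, ...).
For "lexiconk", step one produces "onklexic"; step two turns that into "nlxc".
(Check on "vintagef": → "gefvinta" → "evna" ✓)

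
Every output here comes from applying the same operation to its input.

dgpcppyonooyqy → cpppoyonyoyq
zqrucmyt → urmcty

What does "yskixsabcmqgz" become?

What's happening: delete the first 2 characters, then swap each adjacent pair of characters (1↔2, 3↔4, ...).
On "yskixsabcmqgz": the first step gives "kixsabcmqgz", and the second then gives "iksxbamcgqz".

iksxbamcgqz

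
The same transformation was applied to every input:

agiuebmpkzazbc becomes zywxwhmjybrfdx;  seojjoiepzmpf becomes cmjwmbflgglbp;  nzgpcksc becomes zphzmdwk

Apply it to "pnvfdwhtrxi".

Looking at the pairs, the operation is to shift every letter 3 places backward in the alphabet (wrapping around), then reverse the string.
On "pnvfdwhtrxi": the first step gives "mkscateqouf", and the second then gives "fuoqetacskm".
(Check on "agiuebmpkzazbc": → "xdfrbyjmhwxwyz" → "zywxwhmjybrfdx" ✓)

fuoqetacskm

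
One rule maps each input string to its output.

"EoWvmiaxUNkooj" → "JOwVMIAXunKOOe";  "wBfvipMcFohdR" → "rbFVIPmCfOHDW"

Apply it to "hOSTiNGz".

ZostIngH

Each output is the input with this applied: swap the first and last characters, then flip the case of every letter.
Applying both steps to "hOSTiNGz": "zOSTiNGh", then "ZostIngH".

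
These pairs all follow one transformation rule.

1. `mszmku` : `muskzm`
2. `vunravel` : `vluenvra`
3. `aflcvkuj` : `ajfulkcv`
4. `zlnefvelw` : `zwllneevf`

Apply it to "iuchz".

What's happening: take characters alternately from the front and the back (1st, last, 2nd, 2nd-last, ...).
So "iuchz" becomes "izuhc".

izuhc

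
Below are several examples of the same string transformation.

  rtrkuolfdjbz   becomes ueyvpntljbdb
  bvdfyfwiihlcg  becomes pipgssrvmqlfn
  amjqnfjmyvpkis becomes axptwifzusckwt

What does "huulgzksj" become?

vqjuctree

The rule is to move the first 3 characters to the end (rotate left by 3), then shift every letter 10 places forward in the alphabet (wrapping around).
So "huulgzksj" becomes "vqjuctree".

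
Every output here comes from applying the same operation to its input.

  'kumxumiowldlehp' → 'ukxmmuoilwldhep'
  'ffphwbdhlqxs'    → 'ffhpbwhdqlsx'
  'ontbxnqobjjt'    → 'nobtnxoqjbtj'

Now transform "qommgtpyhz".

oqmmtgypzh

The pattern: swap each adjacent pair of characters (1↔2, 3↔4, ...).
On "qommgtpyhz" that produces "oqmmtgypzh".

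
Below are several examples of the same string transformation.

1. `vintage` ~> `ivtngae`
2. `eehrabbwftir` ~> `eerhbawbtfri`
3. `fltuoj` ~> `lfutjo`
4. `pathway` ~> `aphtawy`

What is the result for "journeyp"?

The transformation: swap each adjacent pair of characters (1↔2, 3↔4, ...).
On "journeyp" that produces "ojruenpy".

ojruenpy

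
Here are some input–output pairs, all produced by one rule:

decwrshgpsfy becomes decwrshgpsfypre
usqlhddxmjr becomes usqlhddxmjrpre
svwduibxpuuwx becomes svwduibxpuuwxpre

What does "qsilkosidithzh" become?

qsilkosidithzhpre

What's happening: append "pre".
Applying that to "qsilkosidithzh" gives "qsilkosidithzhpre".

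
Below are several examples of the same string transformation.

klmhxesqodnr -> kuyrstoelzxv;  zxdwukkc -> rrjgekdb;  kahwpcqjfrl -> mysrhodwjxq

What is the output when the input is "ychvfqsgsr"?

Looking at the pairs, the operation is to shift every letter 7 places forward in the alphabet (wrapping around), then move the last 3 characters to the front (rotate right by 3).
For "ychvfqsgsr" the result is "nzyfjocmxz".

nzyfjocmxz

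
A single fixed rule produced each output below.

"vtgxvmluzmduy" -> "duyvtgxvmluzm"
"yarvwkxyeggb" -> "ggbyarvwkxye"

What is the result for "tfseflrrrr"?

Looking at the pairs, the operation is to move the last 3 characters to the front (rotate right by 3).
So "tfseflrrrr" becomes "rrrtfseflr".

rrrtfseflr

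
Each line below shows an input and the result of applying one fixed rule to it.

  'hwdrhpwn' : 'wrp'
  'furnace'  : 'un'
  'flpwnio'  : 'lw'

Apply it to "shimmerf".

Rule — delete the last 2 characters, then keep every other character starting from the second (positions 2nd, 4th, 6th, ...).
"shimmerf" → "shimme" → "hme".

hme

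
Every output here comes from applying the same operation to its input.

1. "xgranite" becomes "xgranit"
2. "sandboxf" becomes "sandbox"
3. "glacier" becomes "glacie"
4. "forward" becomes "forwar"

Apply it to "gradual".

The pattern: delete the last character.
Applying that to "gradual" gives "gradua".

gradua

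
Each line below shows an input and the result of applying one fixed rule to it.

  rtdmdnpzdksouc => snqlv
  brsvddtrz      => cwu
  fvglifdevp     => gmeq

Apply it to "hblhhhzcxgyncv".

iiahd

The pattern: keep one character in every 3, starting at position 1 (positions 1st, 4th, 7th, ...), then shift every letter 1 place forward in the alphabet (wrapping around).
"hblhhhzcxgyncv" → "hhzgc" → "iiahd".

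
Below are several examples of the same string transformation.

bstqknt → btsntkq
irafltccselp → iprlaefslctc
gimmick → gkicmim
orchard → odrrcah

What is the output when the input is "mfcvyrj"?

Rule — take characters alternately from the front and the back (1st, last, 2nd, 2nd-last, ...).
So "mfcvyrj" becomes "mjfrcyv".

mjfrcyv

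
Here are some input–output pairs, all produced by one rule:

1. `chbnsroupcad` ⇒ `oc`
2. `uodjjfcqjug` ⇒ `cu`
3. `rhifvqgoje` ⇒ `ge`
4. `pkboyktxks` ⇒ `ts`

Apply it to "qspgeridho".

The transformation: keep one character in every 3, starting at position 1 (positions 1st, 4th, 7th, ...), then delete the first 2 characters.
For "qspgeridho" the result is "io".

io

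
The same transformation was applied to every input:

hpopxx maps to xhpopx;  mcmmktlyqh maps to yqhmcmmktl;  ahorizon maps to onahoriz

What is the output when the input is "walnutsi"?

siwalnut

What's happening: swap the front and back halves of the string, then move the first 2 characters to the end (rotate left by 2).
For "walnutsi", step one produces "utsiwaln"; step two turns that into "siwalnut".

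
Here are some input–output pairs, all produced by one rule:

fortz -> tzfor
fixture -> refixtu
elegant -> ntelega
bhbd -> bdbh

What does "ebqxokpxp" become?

xpebqxokp

Rule — move the last 2 characters to the front (rotate right by 2).
So "ebqxokpxp" becomes "xpebqxokp".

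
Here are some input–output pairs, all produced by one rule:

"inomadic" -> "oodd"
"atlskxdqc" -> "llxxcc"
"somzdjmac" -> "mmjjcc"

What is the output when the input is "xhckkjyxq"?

Looking at the pairs, the operation is to keep one character in every 3, starting at position 3 (positions 3rd, 6th, 9th, ...), then double every character.
Working it through for "xhckkjyxq": intermediate "cjq", final "ccjjqq".

ccjjqq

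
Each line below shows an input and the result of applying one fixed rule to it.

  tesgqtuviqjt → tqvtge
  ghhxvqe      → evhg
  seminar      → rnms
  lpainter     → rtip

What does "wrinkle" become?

ekiw

Each output is the input with this applied: reverse the string, then keep every other character starting from the first (positions 1st, 3rd, 5th, ...).
"wrinkle" → "ekiw".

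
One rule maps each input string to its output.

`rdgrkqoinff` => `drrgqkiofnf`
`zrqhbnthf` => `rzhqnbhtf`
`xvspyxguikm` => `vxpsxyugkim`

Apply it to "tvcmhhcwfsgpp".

vtmchhwcsfpgp

Each output is the input with this applied: swap each adjacent pair of characters (1↔2, 3↔4, ...).
For "tvcmhhcwfsgpp" the result is "vtmchhwcsfpgp".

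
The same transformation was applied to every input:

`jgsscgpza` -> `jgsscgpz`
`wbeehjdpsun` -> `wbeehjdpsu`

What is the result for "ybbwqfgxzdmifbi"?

The transformation: delete the last character.
Applying that to "ybbwqfgxzdmifbi" gives "ybbwqfgxzdmifb".

ybbwqfgxzdmifb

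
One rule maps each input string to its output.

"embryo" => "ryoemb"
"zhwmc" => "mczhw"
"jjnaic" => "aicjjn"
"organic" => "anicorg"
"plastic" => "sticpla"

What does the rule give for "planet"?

netpla

The transformation: move the first 3 characters to the end (rotate left by 3).
For "planet" the result is "netpla".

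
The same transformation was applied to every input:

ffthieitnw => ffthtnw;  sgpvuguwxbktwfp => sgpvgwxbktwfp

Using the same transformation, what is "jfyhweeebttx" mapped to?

Rule — remove every vowel.
For "jfyhweeebttx" the result is "jfyhwbttx".

jfyhwbttx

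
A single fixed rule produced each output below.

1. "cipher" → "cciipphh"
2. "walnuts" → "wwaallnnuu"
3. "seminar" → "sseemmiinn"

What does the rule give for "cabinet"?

Each output is the input with this applied: delete the last 2 characters, then double every character.
Starting from "cabinet": after the first operation, "cabin"; after the second, "ccaabbiinn".

ccaabbiinn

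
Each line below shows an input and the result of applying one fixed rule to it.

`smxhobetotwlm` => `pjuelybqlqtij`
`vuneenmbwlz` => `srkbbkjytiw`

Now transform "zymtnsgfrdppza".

In each case the input is transformed by: shift every letter 3 places backward in the alphabet (wrapping around).
So "zymtnsgfrdppza" becomes "wvjqkpdcoammwx".

wvjqkpdcoammwx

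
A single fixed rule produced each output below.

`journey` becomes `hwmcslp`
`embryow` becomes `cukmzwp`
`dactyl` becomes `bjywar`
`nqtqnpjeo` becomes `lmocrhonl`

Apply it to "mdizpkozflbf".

kdbzgjxdnxim

Each output is the input with this applied: take characters alternately from the front and the back (1st, last, 2nd, 2nd-last, ...), then shift every letter 2 places backward in the alphabet (wrapping around).
Applying both steps to "mdizpkozflbf": "mfdbilzfpzko", then "kdbzgjxdnxim".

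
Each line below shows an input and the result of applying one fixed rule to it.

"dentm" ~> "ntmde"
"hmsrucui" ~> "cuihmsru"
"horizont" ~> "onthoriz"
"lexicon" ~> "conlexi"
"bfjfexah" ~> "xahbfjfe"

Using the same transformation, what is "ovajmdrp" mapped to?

drpovajm

The rule is to move the last 3 characters to the front (rotate right by 3).
So "ovajmdrp" becomes "drpovajm".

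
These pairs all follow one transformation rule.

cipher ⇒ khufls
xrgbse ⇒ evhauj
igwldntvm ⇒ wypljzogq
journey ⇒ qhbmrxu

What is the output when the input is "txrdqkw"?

tnzwaug

The transformation: shift every letter 3 places forward in the alphabet (wrapping around), then move the last 3 characters to the front (rotate right by 3).
Working it through for "txrdqkw": intermediate "waugtnz", final "tnzwaug".
(Check on "igwldntvm": → "ljzogqwyp" → "wypljzogq" ✓)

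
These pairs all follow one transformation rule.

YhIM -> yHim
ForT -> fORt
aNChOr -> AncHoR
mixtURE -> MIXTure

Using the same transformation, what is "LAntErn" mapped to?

laNTeRN

What's happening: flip the case of every letter.
"LAntErn" → "laNTeRN".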